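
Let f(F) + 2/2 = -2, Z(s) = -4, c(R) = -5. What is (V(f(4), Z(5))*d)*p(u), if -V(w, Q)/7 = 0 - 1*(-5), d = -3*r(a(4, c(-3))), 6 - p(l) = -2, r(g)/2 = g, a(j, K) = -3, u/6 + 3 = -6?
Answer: -5040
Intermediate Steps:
u = -54 (u = -18 + 6*(-6) = -18 - 36 = -54)
f(F) = -3 (f(F) = -1 - 2 = -3)
r(g) = 2*g
p(l) = 8 (p(l) = 6 - 1*(-2) = 6 + 2 = 8)
d = 18 (d = -6*(-3) = -3*(-6) = 18)
V(w, Q) = -35 (V(w, Q) = -7*(0 - 1*(-5)) = -7*(0 + 5) = -7*5 = -35)
(V(f(4), Z(5))*d)*p(u) = -35*18*8 = -630*8 = -5040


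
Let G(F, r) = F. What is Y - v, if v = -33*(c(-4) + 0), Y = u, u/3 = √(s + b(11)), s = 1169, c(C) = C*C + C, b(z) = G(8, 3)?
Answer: 396 + 3*√1177 ≈ 498.92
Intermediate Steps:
b(z) = 8
c(C) = C + C² (c(C) = C² + C = C + C²)
u = 3*√1177 (u = 3*√(1169 + 8) = 3*√1177 ≈ 102.92)
Y = 3*√1177 ≈ 102.92
v = -396 (v = -33*(-4*(1 - 4) + 0) = -33*(-4*(-3) + 0) = -33*(12 + 0) = -33*12 = -396)
Y - v = 3*√1177 - 1*(-396) = 3*√1177 + 396 = 396 + 3*√1177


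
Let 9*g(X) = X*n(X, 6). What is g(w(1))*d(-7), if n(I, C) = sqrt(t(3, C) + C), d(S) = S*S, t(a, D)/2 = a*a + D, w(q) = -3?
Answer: -98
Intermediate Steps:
t(a, D) = 2*D + 2*a**2 (t(a, D) = 2*(a*a + D) = 2*(a**2 + D) = 2*(D + a**2) = 2*D + 2*a**2)
d(S) = S**2
n(I, C) = sqrt(18 + 3*C) (n(I, C) = sqrt((2*C + 2*3**2) + C) = sqrt((2*C + 2*9) + C) = sqrt((2*C + 18) + C) = sqrt((18 + 2*C) + C) = sqrt(18 + 3*C))
g(X) = 2*X/3 (g(X) = (X*sqrt(18 + 3*6))/9 = (X*sqrt(18 + 18))/9 = (X*sqrt(36))/9 = (X*6)/9 = (6*X)/9 = 2*X/3)
g(w(1))*d(-7) = ((2/3)*(-3))*(-7)**2 = -2*49 = -98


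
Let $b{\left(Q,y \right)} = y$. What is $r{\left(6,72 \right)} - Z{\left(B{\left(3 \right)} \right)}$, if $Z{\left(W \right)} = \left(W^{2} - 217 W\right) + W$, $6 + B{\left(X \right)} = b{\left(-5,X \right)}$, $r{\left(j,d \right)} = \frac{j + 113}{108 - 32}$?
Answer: $- \frac{49813}{76} \approx -655.43$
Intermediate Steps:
$r{\left(j,d \right)} = \frac{113}{76} + \frac{j}{76}$ ($r{\left(j,d \right)} = \frac{113 + j}{76} = \left(113 + j\right) \frac{1}{76} = \frac{113}{76} + \frac{j}{76}$)
$B{\left(X \right)} = -6 + X$
$Z{\left(W \right)} = W^{2} - 216 W$
$r{\left(6,72 \right)} - Z{\left(B{\left(3 \right)} \right)} = \left(\frac{113}{76} + \frac{1}{76} \cdot 6\right) - \left(-6 + 3\right) \left(-216 + \left(-6 + 3\right)\right) = \left(\frac{113}{76} + \frac{3}{38}\right) - - 3 \left(-216 - 3\right) = \frac{119}{76} - \left(-3\right) \left(-219\right) = \frac{119}{76} - 657 = - \frac{49813}{76}$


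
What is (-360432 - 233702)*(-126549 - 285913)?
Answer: 245057697908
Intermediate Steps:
(-360432 - 233702)*(-126549 - 285913) = -594134*(-412462) = 245057697908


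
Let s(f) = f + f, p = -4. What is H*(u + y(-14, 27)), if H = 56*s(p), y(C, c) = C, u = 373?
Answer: -160832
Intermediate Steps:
s(f) = 2*f
H = -448 (H = 56*(2*(-4)) = 56*(-8) = -448)
H*(u + y(-14, 27)) = -448*(373 - 14) = -448*359 = -160832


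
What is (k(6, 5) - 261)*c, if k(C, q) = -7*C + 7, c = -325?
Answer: 96200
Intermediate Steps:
k(C, q) = 7 - 7*C
(k(6, 5) - 261)*c = ((7 - 7*6) - 261)*(-325) = ((7 - 42) - 261)*(-325) = (-35 - 261)*(-325) = -296*(-325) = 96200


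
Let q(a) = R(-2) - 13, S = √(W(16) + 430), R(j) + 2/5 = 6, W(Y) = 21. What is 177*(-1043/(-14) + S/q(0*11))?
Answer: 26373/2 - 885*√451/37 ≈ 12679.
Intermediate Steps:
R(j) = 28/5 (R(j) = -⅖ + 6 = 28/5)
S = √451 (S = √(21 + 430) = √451 ≈ 21.237)
q(a) = -37/5 (q(a) = 28/5 - 13 = -37/5)
177*(-1043/(-14) + S/q(0*11)) = 177*(-1043/(-14) + √451/(-37/5)) = 177*(-1043*(-1/14) + √451*(-5/37)) = 177*(149/2 - 5*√451/37) = 26373/2 - 885*√451/37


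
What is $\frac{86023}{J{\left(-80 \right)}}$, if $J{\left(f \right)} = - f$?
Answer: $\frac{86023}{80} \approx 1075.3$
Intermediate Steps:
$\frac{86023}{J{\left(-80 \right)}} = \frac{86023}{\left(-1\right) \left(-80\right)} = \frac{86023}{80}$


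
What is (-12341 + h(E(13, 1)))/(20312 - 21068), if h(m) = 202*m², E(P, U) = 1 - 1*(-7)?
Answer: -587/756 ≈ -0.77645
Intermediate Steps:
E(P, U) = 8 (E(P, U) = 1 + 7 = 8)
(-12341 + h(E(13, 1)))/(20312 - 21068) = (-12341 + 202*8²)/(20312 - 21068) = (-12341 + 202*64)/(-756) = (-12341 + 12928)*(-1/756) = 587*(-1/756) = -587/756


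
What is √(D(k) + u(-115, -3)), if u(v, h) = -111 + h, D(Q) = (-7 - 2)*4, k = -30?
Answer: 5*I*√6 ≈ 12.247*I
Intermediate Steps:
D(Q) = -36 (D(Q) = -9*4 = -36)
√(D(k) + u(-115, -3)) = √(-36 + (-111 - 3)) = √(-36 - 114) = √(-150) = 5*I*√6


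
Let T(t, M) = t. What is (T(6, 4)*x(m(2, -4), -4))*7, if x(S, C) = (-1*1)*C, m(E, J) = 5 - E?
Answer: 168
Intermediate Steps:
x(S, C) = -C
(T(6, 4)*x(m(2, -4), -4))*7 = (6*(-1*(-4)))*7 = (6*4)*7 = 24*7 = 168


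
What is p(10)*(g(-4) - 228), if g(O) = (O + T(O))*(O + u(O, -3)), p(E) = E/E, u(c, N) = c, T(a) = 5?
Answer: -236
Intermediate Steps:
p(E) = 1
g(O) = 2*O*(5 + O) (g(O) = (O + 5)*(O + O) = (5 + O)*(2*O) = 2*O*(5 + O))
p(10)*(g(-4) - 228) = 1*(2*(-4)*(5 - 4) - 228) = 1*(2*(-4)*1 - 228) = 1*(-8 - 228) = 1*(-236) = -236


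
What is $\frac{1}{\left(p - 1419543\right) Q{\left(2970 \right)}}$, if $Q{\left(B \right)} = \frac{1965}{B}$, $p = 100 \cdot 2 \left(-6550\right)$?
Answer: $- \frac{198}{357570133} \approx -5.5374 \cdot 10^{-7}$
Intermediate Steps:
$p = -1310000$ ($p = 200 \left(-6550\right) = -1310000$)
$\frac{1}{\left(p - 1419543\right) Q{\left(2970 \right)}} = \frac{1}{\left(-1310000 - 1419543\right) \frac{1965}{2970}} = \frac{1}{\left(-2729543\right) 1965 \cdot \frac{1}{2970}} = - \frac{1}{2729543 \cdot \frac{131}{198}} = \left(- \frac{1}{2729543}\right) \frac{198}{131} = - \frac{198}{357570133}$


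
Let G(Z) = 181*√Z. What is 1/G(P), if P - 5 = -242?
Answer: -I*√237/42897 ≈ -0.00035888*I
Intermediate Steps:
P = -237 (P = 5 - 242 = -237)
1/G(P) = 1/(181*√(-237)) = 1/(181*(I*√237)) = 1/(181*I*√237) = -I*√237/42897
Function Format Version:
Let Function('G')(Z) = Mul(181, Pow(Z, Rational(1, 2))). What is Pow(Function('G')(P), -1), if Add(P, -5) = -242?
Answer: Mul(Rational(-1, 42897), I, Pow(237, Rational(1, 2))) ≈ Mul(-0.00035888, I)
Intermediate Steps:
P = -237 (P = Add(5, -242) = -237)
Pow(Function('G')(P), -1) = Pow(Mul(181, Pow(-237, Rational(1, 2))), -1) = Pow(Mul(181, Mul(I, Pow(237, Rational(1, 2)))), -1) = Pow(Mul(181, I, Pow(237, Rational(1, 2))), -1) = Mul(Rational(-1, 42897), I, Pow(237, Rational(1, 2)))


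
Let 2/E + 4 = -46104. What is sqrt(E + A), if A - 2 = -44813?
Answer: I*sqrt(23816460215930)/23054 ≈ 211.69*I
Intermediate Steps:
E = -1/23054 (E = 2/(-4 - 46104) = 2/(-46108) = 2*(-1/46108) = -1/23054 ≈ -4.3376e-5)
A = -44811 (A = 2 - 44813 = -44811)
sqrt(E + A) = sqrt(-1/23054 - 44811) = sqrt(-1033072795/23054) = I*sqrt(23816460215930)/23054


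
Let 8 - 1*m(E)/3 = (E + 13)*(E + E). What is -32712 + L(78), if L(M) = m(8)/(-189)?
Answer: -2060528/63 ≈ -32707.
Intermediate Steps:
m(E) = 24 - 6*E*(13 + E) (m(E) = 24 - 3*(E + 13)*(E + E) = 24 - 3*(13 + E)*2*E = 24 - 6*E*(13 + E))
L(M) = 328/63 (L(M) = (24 - 78*8 - 6*8**2)/(-189) = (24 - 624 - 6*64)*(-1/189) = (24 - 624 - 384)*(-1/189) = -984*(-1/189) = 328/63)
-32712 + L(78) = -32712 + 328/63 = -2060528/63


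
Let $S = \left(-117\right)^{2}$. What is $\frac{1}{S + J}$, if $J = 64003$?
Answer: $\frac{1}{77692} \approx 1.2871 \cdot 10^{-5}$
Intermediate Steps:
$S = 13689$
$\frac{1}{S + J} = \frac{1}{13689 + 64003} = \frac{1}{77692}$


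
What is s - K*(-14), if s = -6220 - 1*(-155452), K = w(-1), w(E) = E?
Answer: 149218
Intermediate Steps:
K = -1
s = 149232 (s = -6220 + 155452 = 149232)
s - K*(-14) = 149232 - (-1)*(-14) = 149232 - 1*14 = 149232 - 14 = 149218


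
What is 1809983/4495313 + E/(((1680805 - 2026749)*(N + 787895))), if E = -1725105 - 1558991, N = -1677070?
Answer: 69593077050212819/172847457425961325 ≈ 0.40263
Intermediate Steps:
E = -3284096
1809983/4495313 + E/(((1680805 - 2026749)*(N + 787895))) = 1809983/4495313 - 3284096*1/((-1677070 + 787895)*(1680805 - 2026749)) = 1809983*(1/4495313) - 3284096/((-345944*(-889175))) = 1809983/4495313 - 3284096/307604756200 = 1809983/4495313 - 3284096*1/307604756200 = 1809983/4495313 - 410512/38450594525 = 69593077050212819/172847457425961325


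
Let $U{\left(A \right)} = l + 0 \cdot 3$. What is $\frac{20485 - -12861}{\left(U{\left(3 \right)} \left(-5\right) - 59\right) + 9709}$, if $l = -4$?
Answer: $\frac{16673}{4835} \approx 3.4484$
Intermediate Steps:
$U{\left(A \right)} = -4$ ($U{\left(A \right)} = -4 + 0 \cdot 3 = -4 + 0 = -4$)
$\frac{20485 - -12861}{\left(U{\left(3 \right)} \left(-5\right) - 59\right) + 9709} = \frac{20485 - -12861}{\left(\left(-4\right) \left(-5\right) - 59\right) + 9709} = \frac{20485 + 12861}{\left(20 - 59\right) + 9709} = \frac{33346}{-39 + 9709} = \frac{33346}{9670} = 33346 \cdot \frac{1}{9670} = \frac{16673}{4835}$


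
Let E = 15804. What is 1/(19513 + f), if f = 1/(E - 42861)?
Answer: 27057/527963240 ≈ 5.1248e-5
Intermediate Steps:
f = -1/27057 (f = 1/(15804 - 42861) = 1/(-27057) = -1/27057 ≈ -3.6959e-5)
1/(19513 + f) = 1/(19513 - 1/27057) = 1/(527963240/27057) = 27057/527963240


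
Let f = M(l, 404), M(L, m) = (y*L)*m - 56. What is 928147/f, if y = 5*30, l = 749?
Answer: 84377/4126304 ≈ 0.020449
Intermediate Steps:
y = 150
M(L, m) = -56 + 150*L*m (M(L, m) = (150*L)*m - 56 = 150*L*m - 56 = -56 + 150*L*m)
f = 45389344 (f = -56 + 150*749*404 = -56 + 45389400 = 45389344)
928147/f = 928147/45389344 = 928147*(1/45389344) = 84377/4126304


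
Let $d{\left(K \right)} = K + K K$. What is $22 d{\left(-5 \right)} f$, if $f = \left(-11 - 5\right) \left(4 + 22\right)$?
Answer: $-183040$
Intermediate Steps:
$d{\left(K \right)} = K + K^{2}$
$f = -416$ ($f = \left(-16\right) 26 = -416$)
$22 d{\left(-5 \right)} f = 22 \left(- 5 \left(1 - 5\right)\right) \left(-416\right) = 22 \left(\left(-5\right) \left(-4\right)\right) \left(-416\right) = 22 \cdot 20 \left(-416\right) = 440 \left(-416\right) = -183040$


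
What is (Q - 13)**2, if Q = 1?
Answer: 144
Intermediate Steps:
(Q - 13)**2 = (1 - 13)**2 = (-12)**2 = 144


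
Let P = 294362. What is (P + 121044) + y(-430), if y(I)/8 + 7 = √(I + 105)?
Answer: 415350 + 40*I*√13 ≈ 4.1535e+5 + 144.22*I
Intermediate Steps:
y(I) = -56 + 8*√(105 + I) (y(I) = -56 + 8*√(I + 105) = -56 + 8*√(105 + I))
(P + 121044) + y(-430) = (294362 + 121044) + (-56 + 8*√(105 - 430)) = 415406 + (-56 + 8*√(-325)) = 415406 + (-56 + 8*(5*I*√13)) = 415406 + (-56 + 40*I*√13) = 415350 + 40*I*√13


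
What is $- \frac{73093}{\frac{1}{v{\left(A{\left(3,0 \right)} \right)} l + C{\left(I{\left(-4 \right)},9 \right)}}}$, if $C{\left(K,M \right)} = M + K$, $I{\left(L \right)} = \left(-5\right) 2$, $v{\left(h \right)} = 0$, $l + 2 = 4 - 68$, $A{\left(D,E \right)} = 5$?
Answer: $73093$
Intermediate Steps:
$l = -66$ ($l = -2 + \left(4 - 68\right) = -2 - 64 = -66$)
$I{\left(L \right)} = -10$
$C{\left(K,M \right)} = K + M$
$- \frac{73093}{\frac{1}{v{\left(A{\left(3,0 \right)} \right)} l + C{\left(I{\left(-4 \right)},9 \right)}}} = - \frac{73093}{\frac{1}{0 \left(-66\right) + \left(-10 + 9\right)}} = - \frac{73093}{\frac{1}{0 - 1}} = - \frac{73093}{\frac{1}{-1}} = - \frac{73093}{-1} = \left(-73093\right) \left(-1\right) = 73093$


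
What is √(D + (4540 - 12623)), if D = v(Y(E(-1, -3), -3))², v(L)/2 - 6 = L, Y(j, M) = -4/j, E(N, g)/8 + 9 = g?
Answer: I*√1142927/12 ≈ 89.09*I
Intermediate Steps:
E(N, g) = -72 + 8*g
v(L) = 12 + 2*L
D = 21025/144 (D = (12 + 2*(-4/(-72 + 8*(-3))))² = (12 + 2*(-4/(-72 - 24)))² = (12 + 2*(-4/(-96)))² = (12 + 2*(-4*(-1/96)))² = (12 + 2*(1/24))² = (12 + 1/12)² = (145/12)² = 21025/144 ≈ 146.01)
√(D + (4540 - 12623)) = √(21025/144 + (4540 - 12623)) = √(21025/144 - 8083) = √(-1142927/144) = I*√1142927/12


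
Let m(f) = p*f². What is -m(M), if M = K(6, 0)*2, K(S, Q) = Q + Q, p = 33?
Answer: 0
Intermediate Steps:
K(S, Q) = 2*Q
M = 0 (M = (2*0)*2 = 0*2 = 0)
m(f) = 33*f²
-m(M) = -33*0² = -33*0 = -1*0 = 0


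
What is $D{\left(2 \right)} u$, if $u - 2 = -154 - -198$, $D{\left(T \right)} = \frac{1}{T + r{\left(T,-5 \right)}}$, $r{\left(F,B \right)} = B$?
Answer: $- \frac{46}{3} \approx -15.333$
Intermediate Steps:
$D{\left(T \right)} = \frac{1}{-5 + T}$ ($D{\left(T \right)} = \frac{1}{T - 5} = \frac{1}{-5 + T}$)
$u = 46$ ($u = 2 - -44 = 2 + \left(-154 + 198\right) = 2 + 44 = 46$)
$D{\left(2 \right)} u = \frac{1}{-5 + 2} \cdot 46 = \frac{1}{-3} \cdot 46 = \left(- \frac{1}{3}\right) 46 = - \frac{46}{3}$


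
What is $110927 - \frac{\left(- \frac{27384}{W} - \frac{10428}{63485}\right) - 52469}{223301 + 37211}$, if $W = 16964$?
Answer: $\frac{7780458413343447763}{70140220921120} \approx 1.1093 \cdot 10^{5}$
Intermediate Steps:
$110927 - \frac{\left(- \frac{27384}{W} - \frac{10428}{63485}\right) - 52469}{223301 + 37211} = 110927 - \frac{\left(- \frac{27384}{16964} - \frac{10428}{63485}\right) - 52469}{223301 + 37211} = 110927 - \frac{\left(\left(-27384\right) \frac{1}{16964} - \frac{10428}{63485}\right) - 52469}{260512} = 110927 - \left(\left(- \frac{6846}{4241} - \frac{10428}{63485}\right) - 52469\right) \frac{1}{260512} = 110927 - \left(- \frac{478843458}{269239885} - 52469\right) \frac{1}{260512} = 110927 - \left(- \frac{14127226369523}{269239885}\right) \frac{1}{260512} = 110927 - - \frac{14127226369523}{70140220921120} = 110927 + \frac{14127226369523}{70140220921120} = \frac{7780458413343447763}{70140220921120}$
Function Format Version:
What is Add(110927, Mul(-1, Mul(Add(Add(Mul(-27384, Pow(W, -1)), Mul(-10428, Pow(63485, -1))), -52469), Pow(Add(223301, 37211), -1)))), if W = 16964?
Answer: Rational(7780458413343447763, 70140220921120) ≈ 1.1093e+5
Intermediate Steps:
Add(110927, Mul(-1, Mul(Add(Add(Mul(-27384, Pow(W, -1)), Mul(-10428, Pow(63485, -1))), -52469), Pow(Add(223301, 37211), -1)))) = Add(110927, Mul(-1, Mul(Add(Add(Mul(-27384, Pow(16964, -1)), Mul(-10428, Pow(63485, -1))), -52469), Pow(Add(223301, 37211), -1)))) = Add(110927, Mul(-1, Mul(Add(Add(Mul(-27384, Rational(1, 16964)), Mul(-10428, Rational(1, 63485))), -52469), Pow(260512, -1)))) = Add(110927, Mul(-1, Mul(Add(Add(Rational(-6846, 4241), Rational(-10428, 63485)), -52469), Rational(1, 260512)))) = Add(110927, Mul(-1, Mul(Add(Rational(-478843458, 269239885), -52469), Rational(1, 260512)))) = Add(110927, Mul(-1, Mul(Rational(-14127226369523, 269239885), Rational(1, 260512)))) = Add(110927, Mul(-1, Rational(-14127226369523, 70140220921120))) = Add(110927, Rational(14127226369523, 70140220921120)) = Rational(7780458413343447763, 70140220921120)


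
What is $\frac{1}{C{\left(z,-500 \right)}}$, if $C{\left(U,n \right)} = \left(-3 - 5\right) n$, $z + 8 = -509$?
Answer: $\frac{1}{4000} \approx 0.00025$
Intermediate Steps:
$z = -517$ ($z = -8 - 509 = -517$)
$C{\left(U,n \right)} = - 8 n$
$\frac{1}{C{\left(z,-500 \right)}} = \frac{1}{\left(-8\right) \left(-500\right)} = \frac{1}{4000}$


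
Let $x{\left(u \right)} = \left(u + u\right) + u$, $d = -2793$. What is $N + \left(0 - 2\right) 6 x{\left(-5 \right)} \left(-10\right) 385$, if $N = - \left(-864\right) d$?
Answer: $-3106152$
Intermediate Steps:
$x{\left(u \right)} = 3 u$ ($x{\left(u \right)} = 2 u + u = 3 u$)
$N = -2413152$ ($N = - \left(-864\right) \left(-2793\right) = \left(-1\right) 2413152 = -2413152$)
$N + \left(0 - 2\right) 6 x{\left(-5 \right)} \left(-10\right) 385 = -2413152 + \left(0 - 2\right) 6 \cdot 3 \left(-5\right) \left(-10\right) 385 = -2413152 + \left(0 - 2\right) 6 \left(-15\right) \left(-10\right) 385 = -2413152 + \left(-2\right) 6 \left(-15\right) \left(-10\right) 385 = -2413152 + \left(-12\right) \left(-15\right) \left(-10\right) 385 = -2413152 + 180 \left(-10\right) 385 = -2413152 - 693000 = -3106152$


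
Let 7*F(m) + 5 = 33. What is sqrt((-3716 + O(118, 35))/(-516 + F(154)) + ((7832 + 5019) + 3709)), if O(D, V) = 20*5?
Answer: sqrt(265073)/4 ≈ 128.71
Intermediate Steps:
O(D, V) = 100
F(m) = 4 (F(m) = -5/7 + (1/7)*33 = -5/7 + 33/7 = 4)
sqrt((-3716 + O(118, 35))/(-516 + F(154)) + ((7832 + 5019) + 3709)) = sqrt((-3716 + 100)/(-516 + 4) + ((7832 + 5019) + 3709)) = sqrt(-3616/(-512) + (12851 + 3709)) = sqrt(-3616*(-1/512) + 16560) = sqrt(113/16 + 16560) = sqrt(265073/16) = sqrt(265073)/4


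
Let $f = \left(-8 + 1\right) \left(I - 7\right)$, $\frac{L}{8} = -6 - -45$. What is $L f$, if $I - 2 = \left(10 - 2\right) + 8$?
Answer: $-24024$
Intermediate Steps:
$L = 312$ ($L = 8 \left(-6 - -45\right) = 8 \left(-6 + 45\right) = 8 \cdot 39 = 312$)
$I = 18$ ($I = 2 + \left(\left(10 - 2\right) + 8\right) = 2 + \left(8 + 8\right) = 2 + 16 = 18$)
$f = -77$ ($f = \left(-8 + 1\right) \left(18 - 7\right) = \left(-7\right) 11 = -77$)
$L f = 312 \left(-77\right) = -24024$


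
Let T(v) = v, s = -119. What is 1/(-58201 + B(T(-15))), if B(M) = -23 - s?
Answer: -1/58105 ≈ -1.7210e-5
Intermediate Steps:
B(M) = 96 (B(M) = -23 - 1*(-119) = -23 + 119 = 96)
1/(-58201 + B(T(-15))) = 1/(-58201 + 96) = 1/(-58105) = -1/58105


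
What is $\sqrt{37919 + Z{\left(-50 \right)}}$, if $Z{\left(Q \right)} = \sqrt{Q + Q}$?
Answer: $\sqrt{37919 + 10 i} \approx 194.73 + 0.026 i$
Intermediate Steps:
$Z{\left(Q \right)} = \sqrt{2} \sqrt{Q}$ ($Z{\left(Q \right)} = \sqrt{2 Q} = \sqrt{2} \sqrt{Q}$)
$\sqrt{37919 + Z{\left(-50 \right)}} = \sqrt{37919 + \sqrt{2} \sqrt{-50}} = \sqrt{37919 + \sqrt{2} \cdot 5 i \sqrt{2}} = \sqrt{37919 + 10 i}$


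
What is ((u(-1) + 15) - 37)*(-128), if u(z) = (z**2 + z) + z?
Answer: 2944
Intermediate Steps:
u(z) = z**2 + 2*z (u(z) = (z + z**2) + z = z**2 + 2*z)
((u(-1) + 15) - 37)*(-128) = ((-(2 - 1) + 15) - 37)*(-128) = ((-1*1 + 15) - 37)*(-128) = ((-1 + 15) - 37)*(-128) = (14 - 37)*(-128) = -23*(-128) = 2944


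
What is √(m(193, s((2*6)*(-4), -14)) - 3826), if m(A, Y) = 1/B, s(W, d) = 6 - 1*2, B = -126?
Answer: I*√6749078/42 ≈ 61.855*I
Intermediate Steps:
s(W, d) = 4 (s(W, d) = 6 - 2 = 4)
m(A, Y) = -1/126 (m(A, Y) = 1/(-126) = -1/126)
√(m(193, s((2*6)*(-4), -14)) - 3826) = √(-1/126 - 3826) = √(-482077/126) = I*√6749078/42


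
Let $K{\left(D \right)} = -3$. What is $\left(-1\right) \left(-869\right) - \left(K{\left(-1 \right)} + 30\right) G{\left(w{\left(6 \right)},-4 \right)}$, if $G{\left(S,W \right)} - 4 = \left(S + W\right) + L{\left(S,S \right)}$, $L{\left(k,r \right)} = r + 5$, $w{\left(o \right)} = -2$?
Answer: $842$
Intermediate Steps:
$L{\left(k,r \right)} = 5 + r$
$G{\left(S,W \right)} = 9 + W + 2 S$ ($G{\left(S,W \right)} = 4 + \left(\left(S + W\right) + \left(5 + S\right)\right) = 4 + \left(5 + W + 2 S\right) = 9 + W + 2 S$)
$\left(-1\right) \left(-869\right) - \left(K{\left(-1 \right)} + 30\right) G{\left(w{\left(6 \right)},-4 \right)} = \left(-1\right) \left(-869\right) - \left(-3 + 30\right) \left(9 - 4 + 2 \left(-2\right)\right) = 869 - 27 \left(9 - 4 - 4\right) = 869 - 27 \cdot 1 = 869 - 27 = 842$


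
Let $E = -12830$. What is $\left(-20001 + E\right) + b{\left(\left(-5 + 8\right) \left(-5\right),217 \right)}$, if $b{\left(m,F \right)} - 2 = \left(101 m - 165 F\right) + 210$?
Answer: $-69939$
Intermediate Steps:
$b{\left(m,F \right)} = 212 - 165 F + 101 m$ ($b{\left(m,F \right)} = 2 - \left(-210 - 101 m + 165 F\right) = 2 + \left(210 - 165 F + 101 m\right) = 212 - 165 F + 101 m$)
$\left(-20001 + E\right) + b{\left(\left(-5 + 8\right) \left(-5\right),217 \right)} = \left(-20001 - 12830\right) + \left(212 - 35805 + 101 \left(-5 + 8\right) \left(-5\right)\right) = -32831 + \left(212 - 35805 + 101 \cdot 3 \left(-5\right)\right) = -32831 + \left(212 - 35805 + 101 \left(-15\right)\right) = -32831 - 37108 = -69939$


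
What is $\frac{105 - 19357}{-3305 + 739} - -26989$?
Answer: $\frac{34636513}{1283} \approx 26997.0$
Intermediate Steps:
$\frac{105 - 19357}{-3305 + 739} - -26989 = - \frac{19252}{-2566} + 26989 = \left(-19252\right) \left(- \frac{1}{2566}\right) + 26989 = \frac{9626}{1283} + 26989 = \frac{34636513}{1283}$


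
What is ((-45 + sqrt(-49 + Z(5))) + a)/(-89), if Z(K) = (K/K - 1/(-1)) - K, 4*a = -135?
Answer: 315/356 - 2*I*sqrt(13)/89 ≈ 0.88483 - 0.081024*I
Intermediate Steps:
a = -135/4 (a = (1/4)*(-135) = -135/4 ≈ -33.750)
Z(K) = 2 - K (Z(K) = (1 - 1*(-1)) - K = (1 + 1) - K = 2 - K)
((-45 + sqrt(-49 + Z(5))) + a)/(-89) = ((-45 + sqrt(-49 + (2 - 1*5))) - 135/4)/(-89) = ((-45 + sqrt(-49 + (2 - 5))) - 135/4)*(-1/89) = ((-45 + sqrt(-49 - 3)) - 135/4)*(-1/89) = ((-45 + sqrt(-52)) - 135/4)*(-1/89) = ((-45 + 2*I*sqrt(13)) - 135/4)*(-1/89) = (-315/4 + 2*I*sqrt(13))*(-1/89) = 315/356 - 2*I*sqrt(13)/89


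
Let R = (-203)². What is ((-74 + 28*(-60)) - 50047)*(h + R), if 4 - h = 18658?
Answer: -1168371555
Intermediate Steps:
h = -18654 (h = 4 - 1*18658 = 4 - 18658 = -18654)
R = 41209
((-74 + 28*(-60)) - 50047)*(h + R) = ((-74 + 28*(-60)) - 50047)*(-18654 + 41209) = ((-74 - 1680) - 50047)*22555 = (-1754 - 50047)*22555 = -51801*22555 = -1168371555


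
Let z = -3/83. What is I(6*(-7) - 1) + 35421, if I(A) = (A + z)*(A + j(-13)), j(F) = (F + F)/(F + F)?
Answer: 3089967/83 ≈ 37229.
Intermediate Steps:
j(F) = 1 (j(F) = (2*F)/((2*F)) = (2*F)*(1/(2*F)) = 1)
z = -3/83 ≈ -0.036145
I(A) = (1 + A)*(-3/83 + A) (I(A) = (A - 3/83)*(A + 1) = (-3/83 + A)*(1 + A) = (1 + A)*(-3/83 + A))
I(6*(-7) - 1) + 35421 = (-3/83 + (6*(-7) - 1)² + 80*(6*(-7) - 1)/83) + 35421 = (-3/83 + (-42 - 1)² + 80*(-42 - 1)/83) + 35421 = (-3/83 + (-43)² + (80/83)*(-43)) + 35421 = (-3/83 + 1849 - 3440/83) + 35421 = 150024/83 + 35421 = 3089967/83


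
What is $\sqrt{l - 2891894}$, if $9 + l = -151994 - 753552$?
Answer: $i \sqrt{3797449} \approx 1948.7 i$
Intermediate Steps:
$l = -905555$ ($l = -9 - 905546 = -905555$)
$\sqrt{l - 2891894} = \sqrt{-905555 - 2891894} = \sqrt{-3797449} = i \sqrt{3797449}$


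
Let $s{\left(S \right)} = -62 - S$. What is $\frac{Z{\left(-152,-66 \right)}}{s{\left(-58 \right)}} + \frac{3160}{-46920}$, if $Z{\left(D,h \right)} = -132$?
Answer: $\frac{38630}{1173} \approx 32.933$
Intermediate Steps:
$\frac{Z{\left(-152,-66 \right)}}{s{\left(-58 \right)}} + \frac{3160}{-46920} = - \frac{132}{-62 - -58} + \frac{3160}{-46920} = - \frac{132}{-62 + 58} + 3160 \left(- \frac{1}{46920}\right) = - \frac{132}{-4} - \frac{79}{1173} = \left(-132\right) \left(- \frac{1}{4}\right) - \frac{79}{1173} = 33 - \frac{79}{1173} = \frac{38630}{1173}$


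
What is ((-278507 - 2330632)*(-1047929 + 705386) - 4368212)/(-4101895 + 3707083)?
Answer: -893737932265/394812 ≈ -2.2637e+6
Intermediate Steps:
((-278507 - 2330632)*(-1047929 + 705386) - 4368212)/(-4101895 + 3707083) = (-2609139*(-342543) - 4368212)/(-394812) = (893742300477 - 4368212)*(-1/394812) = 893737932265*(-1/394812) = -893737932265/394812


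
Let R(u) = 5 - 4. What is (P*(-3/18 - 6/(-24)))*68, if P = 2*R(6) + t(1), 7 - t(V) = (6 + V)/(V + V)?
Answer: 187/6 ≈ 31.167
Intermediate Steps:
R(u) = 1
t(V) = 7 - (6 + V)/(2*V) (t(V) = 7 - (6 + V)/(V + V) = 7 - (6 + V)/(2*V))
P = 11/2 (P = 2*1 + (13/2 - 3/1) = 2 + (13/2 - 3*1) = 2 + (13/2 - 3) = 2 + 7/2 = 11/2 ≈ 5.5000)
(P*(-3/18 - 6/(-24)))*68 = (11*(-3/18 - 6/(-24))/2)*68 = (11*(-3*1/18 - 6*(-1/24))/2)*68 = (11*(-⅙ + ¼)/2)*68 = ((11/2)*(1/12))*68 = (11/24)*68 = 187/6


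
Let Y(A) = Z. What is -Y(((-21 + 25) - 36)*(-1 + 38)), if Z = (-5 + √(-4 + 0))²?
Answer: -21 + 20*I ≈ -21.0 + 20.0*I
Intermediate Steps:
Z = (-5 + 2*I)² (Z = (-5 + √(-4))² = (-5 + 2*I)² ≈ 21.0 - 20.0*I)
Y(A) = 21 - 20*I
-Y(((-21 + 25) - 36)*(-1 + 38)) = -(21 - 20*I) = -21 + 20*I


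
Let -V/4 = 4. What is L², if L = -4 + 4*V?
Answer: 4624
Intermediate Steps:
V = -16 (V = -4*4 = -16)
L = -68 (L = -4 + 4*(-16) = -4 - 64 = -68)
L² = (-68)² = 4624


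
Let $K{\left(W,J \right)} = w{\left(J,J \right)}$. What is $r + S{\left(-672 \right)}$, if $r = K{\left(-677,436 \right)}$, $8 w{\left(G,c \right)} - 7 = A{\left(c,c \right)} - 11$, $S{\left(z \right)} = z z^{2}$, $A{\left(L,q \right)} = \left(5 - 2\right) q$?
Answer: $-303464285$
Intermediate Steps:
$A{\left(L,q \right)} = 3 q$
$S{\left(z \right)} = z^{3}$
$w{\left(G,c \right)} = - \frac{1}{2} + \frac{3 c}{8}$ ($w{\left(G,c \right)} = \frac{7}{8} + \frac{3 c - 11}{8} = \frac{7}{8} + \frac{-11 + 3 c}{8} = \frac{7}{8} + \left(- \frac{11}{8} + \frac{3 c}{8}\right) = - \frac{1}{2} + \frac{3 c}{8}$)
$K{\left(W,J \right)} = - \frac{1}{2} + \frac{3 J}{8}$
$r = 163$ ($r = - \frac{1}{2} + \frac{3}{8} \cdot 436 = - \frac{1}{2} + \frac{327}{2} = 163$)
$r + S{\left(-672 \right)} = 163 + \left(-672\right)^{3} = 163 - 303464448 = -303464285$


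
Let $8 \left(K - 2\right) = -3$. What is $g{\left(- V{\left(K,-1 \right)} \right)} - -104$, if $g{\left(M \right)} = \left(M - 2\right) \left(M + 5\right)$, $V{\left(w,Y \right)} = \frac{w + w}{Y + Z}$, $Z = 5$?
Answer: $\frac{23609}{256} \approx 92.223$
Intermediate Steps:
$K = \frac{13}{8}$ ($K = 2 + \frac{1}{8} \left(-3\right) = 2 - \frac{3}{8} = \frac{13}{8} \approx 1.625$)
$V{\left(w,Y \right)} = \frac{2 w}{5 + Y}$ ($V{\left(w,Y \right)} = \frac{w + w}{Y + 5} = \frac{2 w}{5 + Y}$)
$g{\left(M \right)} = \left(-2 + M\right) \left(5 + M\right)$
$g{\left(- V{\left(K,-1 \right)} \right)} - -104 = \left(-10 + \left(- \frac{2 \cdot 13}{8 \left(5 - 1\right)}\right)^{2} + 3 \left(- \frac{2 \cdot 13}{8 \left(5 - 1\right)}\right)\right) - -104 = \left(-10 + \left(- \frac{2 \cdot 13}{8 \cdot 4}\right)^{2} + 3 \left(- \frac{2 \cdot 13}{8 \cdot 4}\right)\right) + 104 = \left(-10 + \left(\left(-1\right) \frac{13}{16}\right)^{2} + 3 \left(\left(-1\right) \frac{13}{16}\right)\right) + 104 = \left(-10 + \left(- \frac{13}{16}\right)^{2} + 3 \left(- \frac{13}{16}\right)\right) + 104 = \left(-10 + \frac{169}{256} - \frac{39}{16}\right) + 104 = - \frac{3015}{256} + 104 = \frac{23609}{256}$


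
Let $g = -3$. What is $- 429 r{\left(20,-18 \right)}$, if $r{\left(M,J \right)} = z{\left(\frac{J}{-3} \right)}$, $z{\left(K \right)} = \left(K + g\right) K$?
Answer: $-7722$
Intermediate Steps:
$z{\left(K \right)} = K \left(-3 + K\right)$ ($z{\left(K \right)} = \left(K - 3\right) K = \left(-3 + K\right) K = K \left(-3 + K\right)$)
$r{\left(M,J \right)} = - \frac{J \left(-3 - \frac{J}{3}\right)}{3}$ ($r{\left(M,J \right)} = \frac{J}{-3} \left(-3 + \frac{J}{-3}\right) = J \left(- \frac{1}{3}\right) \left(-3 + J \left(- \frac{1}{3}\right)\right) = - \frac{J}{3} \left(-3 - \frac{J}{3}\right) = - \frac{J \left(-3 - \frac{J}{3}\right)}{3}$)
$- 429 r{\left(20,-18 \right)} = - 429 \cdot \frac{1}{9} \left(-18\right) \left(9 - 18\right) = - 429 \cdot \frac{1}{9} \left(-18\right) \left(-9\right) = \left(-429\right) 18 = -7722$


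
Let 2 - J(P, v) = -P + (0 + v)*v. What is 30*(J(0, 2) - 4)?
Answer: -180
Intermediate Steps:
J(P, v) = 2 + P - v**2 (J(P, v) = 2 - (-P + (0 + v)*v) = 2 - (-P + v*v) = 2 - (-P + v**2) = 2 - (v**2 - P) = 2 + (P - v**2) = 2 + P - v**2)
30*(J(0, 2) - 4) = 30*((2 + 0 - 1*2**2) - 4) = 30*((2 + 0 - 1*4) - 4) = 30*((2 + 0 - 4) - 4) = 30*(-2 - 4) = 30*(-6) = -180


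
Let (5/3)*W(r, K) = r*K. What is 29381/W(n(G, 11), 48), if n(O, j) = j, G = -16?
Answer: 13355/144 ≈ 92.743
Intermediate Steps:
W(r, K) = 3*K*r/5 (W(r, K) = 3*(r*K)/5 = 3*(K*r)/5 = 3*K*r/5)
29381/W(n(G, 11), 48) = 29381/(((3/5)*48*11)) = 29381/(1584/5) = 29381*(5/1584) = 13355/144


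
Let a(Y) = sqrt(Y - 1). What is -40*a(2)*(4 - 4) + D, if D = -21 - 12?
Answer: -33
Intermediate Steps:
a(Y) = sqrt(-1 + Y)
D = -33
-40*a(2)*(4 - 4) + D = -40*sqrt(-1 + 2)*(4 - 4) - 33 = -40*sqrt(1)*0 - 33 = -40*0 - 33 = 0 - 33 = -33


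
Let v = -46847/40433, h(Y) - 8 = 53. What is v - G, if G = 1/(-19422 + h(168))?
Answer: -906964334/782823313 ≈ -1.1586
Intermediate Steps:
h(Y) = 61 (h(Y) = 8 + 53 = 61)
G = -1/19361 (G = 1/(-19422 + 61) = 1/(-19361) = -1/19361 ≈ -5.1650e-5)
v = -46847/40433 (v = -46847*1/40433 = -46847/40433 ≈ -1.1586)
v - G = -46847/40433 - 1*(-1/19361) = -46847/40433 + 1/19361 = -906964334/782823313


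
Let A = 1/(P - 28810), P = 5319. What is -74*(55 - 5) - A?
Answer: -86916699/23491 ≈ -3700.0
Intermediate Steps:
A = -1/23491 (A = 1/(5319 - 28810) = 1/(-23491) = -1/23491 ≈ -4.2569e-5)
-74*(55 - 5) - A = -74*(55 - 5) - 1*(-1/23491) = -74*50 + 1/23491 = -3700 + 1/23491 = -86916699/23491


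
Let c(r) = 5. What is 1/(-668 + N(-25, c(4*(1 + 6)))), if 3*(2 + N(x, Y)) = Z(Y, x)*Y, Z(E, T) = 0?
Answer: -1/670 ≈ -0.0014925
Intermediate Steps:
N(x, Y) = -2 (N(x, Y) = -2 + (0*Y)/3 = -2 + (1/3)*0 = -2 + 0 = -2)
1/(-668 + N(-25, c(4*(1 + 6)))) = 1/(-668 - 2) = 1/(-670) = -1/670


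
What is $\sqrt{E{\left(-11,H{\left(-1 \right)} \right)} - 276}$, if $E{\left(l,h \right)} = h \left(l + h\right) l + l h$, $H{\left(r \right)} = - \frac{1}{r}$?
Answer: $i \sqrt{177} \approx 13.304 i$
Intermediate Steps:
$E{\left(l,h \right)} = h l + h l \left(h + l\right)$ ($E{\left(l,h \right)} = h \left(h + l\right) l + h l = h l \left(h + l\right) + h l = h l + h l \left(h + l\right)$)
$\sqrt{E{\left(-11,H{\left(-1 \right)} \right)} - 276} = \sqrt{- \frac{1}{-1} \left(-11\right) \left(1 - \frac{1}{-1} - 11\right) - 276} = \sqrt{\left(-1\right) \left(-1\right) \left(-11\right) \left(1 - -1 - 11\right) - 276} = \sqrt{1 \left(-11\right) \left(1 + 1 - 11\right) - 276} = \sqrt{1 \left(-11\right) \left(-9\right) - 276} = \sqrt{99 - 276} = \sqrt{-177} = i \sqrt{177}$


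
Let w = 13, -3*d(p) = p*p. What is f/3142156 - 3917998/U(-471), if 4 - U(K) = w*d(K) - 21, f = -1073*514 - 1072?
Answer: -1605273678659/377583460052 ≈ -4.2514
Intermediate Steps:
d(p) = -p**2/3 (d(p) = -p*p/3 = -p**2/3)
f = -552594 (f = -551522 - 1072 = -552594)
U(K) = 25 + 13*K**2/3 (U(K) = 4 - (13*(-K**2/3) - 21) = 4 - (-13*K**2/3 - 21) = 4 - (-21 - 13*K**2/3) = 4 + (21 + 13*K**2/3) = 25 + 13*K**2/3)
f/3142156 - 3917998/U(-471) = -552594/3142156 - 3917998/(25 + (13/3)*(-471)**2) = -552594*1/3142156 - 3917998/(25 + (13/3)*221841) = -276297/1571078 - 3917998/(25 + 961311) = -276297/1571078 - 3917998/961336 = -276297/1571078 - 3917998*1/961336 = -276297/1571078 - 1958999/480668 = -1605273678659/377583460052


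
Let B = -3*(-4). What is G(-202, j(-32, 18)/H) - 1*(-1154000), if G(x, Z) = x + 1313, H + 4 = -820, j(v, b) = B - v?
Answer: 1155111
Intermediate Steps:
B = 12
j(v, b) = 12 - v
H = -824 (H = -4 - 820 = -824)
G(x, Z) = 1313 + x
G(-202, j(-32, 18)/H) - 1*(-1154000) = (1313 - 202) - 1*(-1154000) = 1111 + 1154000 = 1155111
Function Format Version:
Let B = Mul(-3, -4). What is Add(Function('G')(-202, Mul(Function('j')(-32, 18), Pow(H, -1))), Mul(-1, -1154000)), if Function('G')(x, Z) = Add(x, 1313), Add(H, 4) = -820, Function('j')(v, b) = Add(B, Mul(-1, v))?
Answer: 1155111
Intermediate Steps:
B = 12
Function('j')(v, b) = Add(12, Mul(-1, v))
H = -824 (H = Add(-4, -820) = -824)
Function('G')(x, Z) = Add(1313, x)
Add(Function('G')(-202, Mul(Function('j')(-32, 18), Pow(H, -1))), Mul(-1, -1154000)) = Add(Add(1313, -202), Mul(-1, -1154000)) = Add(1111, 1154000) = 1155111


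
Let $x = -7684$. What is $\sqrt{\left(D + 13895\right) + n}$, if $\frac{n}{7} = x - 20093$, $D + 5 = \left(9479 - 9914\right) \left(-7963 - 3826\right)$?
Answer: $\sqrt{4947666} \approx 2224.3$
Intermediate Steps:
$D = 5128210$ ($D = -5 + \left(9479 - 9914\right) \left(-7963 - 3826\right) = -5 - -5128215 = -5 + 5128215 = 5128210$)
$n = -194439$ ($n = 7 \left(-7684 - 20093\right) = 7 \left(-27777\right) = -194439$)
$\sqrt{\left(D + 13895\right) + n} = \sqrt{\left(5128210 + 13895\right) - 194439} = \sqrt{5142105 - 194439} = \sqrt{4947666}$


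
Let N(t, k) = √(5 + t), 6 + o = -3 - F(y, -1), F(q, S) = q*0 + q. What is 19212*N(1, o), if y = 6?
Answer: 19212*√6 ≈ 47060.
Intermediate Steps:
F(q, S) = q (F(q, S) = 0 + q = q)
o = -15 (o = -6 + (-3 - 1*6) = -6 + (-3 - 6) = -6 - 9 = -15)
19212*N(1, o) = 19212*√(5 + 1) = 19212*√6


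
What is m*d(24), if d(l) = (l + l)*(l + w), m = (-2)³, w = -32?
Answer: 3072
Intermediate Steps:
m = -8
d(l) = 2*l*(-32 + l) (d(l) = (l + l)*(l - 32) = (2*l)*(-32 + l) = 2*l*(-32 + l))
m*d(24) = -16*24*(-32 + 24) = -16*24*(-8) = -8*(-384) = 3072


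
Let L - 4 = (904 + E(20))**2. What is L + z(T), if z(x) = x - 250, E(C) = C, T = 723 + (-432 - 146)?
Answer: 853675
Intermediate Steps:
T = 145 (T = 723 - 578 = 145)
z(x) = -250 + x
L = 853780 (L = 4 + (904 + 20)**2 = 4 + 924**2 = 4 + 853776 = 853780)
L + z(T) = 853780 + (-250 + 145) = 853780 - 105 = 853675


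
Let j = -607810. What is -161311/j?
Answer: 161311/607810 ≈ 0.26540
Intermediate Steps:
-161311/j = -161311/(-607810) = -161311*(-1/607810) = 161311/607810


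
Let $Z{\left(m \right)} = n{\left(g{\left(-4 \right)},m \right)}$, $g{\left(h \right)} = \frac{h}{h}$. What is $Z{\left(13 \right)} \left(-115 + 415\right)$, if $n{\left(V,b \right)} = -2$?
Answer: $-600$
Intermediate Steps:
$g{\left(h \right)} = 1$
$Z{\left(m \right)} = -2$
$Z{\left(13 \right)} \left(-115 + 415\right) = - 2 \left(-115 + 415\right) = \left(-2\right) 300 = -600$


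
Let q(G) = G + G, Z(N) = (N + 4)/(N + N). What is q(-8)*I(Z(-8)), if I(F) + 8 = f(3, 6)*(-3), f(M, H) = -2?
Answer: 32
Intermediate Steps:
Z(N) = (4 + N)/(2*N) (Z(N) = (4 + N)/((2*N)) = (4 + N)*(1/(2*N)) = (4 + N)/(2*N))
q(G) = 2*G
I(F) = -2 (I(F) = -8 - 2*(-3) = -8 + 6 = -2)
q(-8)*I(Z(-8)) = (2*(-8))*(-2) = -16*(-2) = 32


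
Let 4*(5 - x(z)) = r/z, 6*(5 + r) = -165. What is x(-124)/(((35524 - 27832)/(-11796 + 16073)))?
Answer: 20935915/7630464 ≈ 2.7437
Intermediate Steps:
r = -65/2 (r = -5 + (⅙)*(-165) = -5 - 55/2 = -65/2 ≈ -32.500)
x(z) = 5 + 65/(8*z) (x(z) = 5 - (-65)/(8*z) = 5 + 65/(8*z))
x(-124)/(((35524 - 27832)/(-11796 + 16073))) = (5 + (65/8)/(-124))/(((35524 - 27832)/(-11796 + 16073))) = (5 + (65/8)*(-1/124))/((7692/4277)) = (5 - 65/992)/((7692*(1/4277))) = 4895/(992*(7692/4277)) = (4895/992)*(4277/7692) = 20935915/7630464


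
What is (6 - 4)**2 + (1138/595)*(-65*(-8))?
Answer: 118828/119 ≈ 998.55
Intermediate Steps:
(6 - 4)**2 + (1138/595)*(-65*(-8)) = 2**2 + (1138*(1/595))*520 = 4 + (1138/595)*520 = 4 + 118352/119 = 118828/119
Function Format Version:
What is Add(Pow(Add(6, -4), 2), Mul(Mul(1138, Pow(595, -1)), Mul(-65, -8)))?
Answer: Rational(118828, 119) ≈ 998.55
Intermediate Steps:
Add(Pow(Add(6, -4), 2), Mul(Mul(1138, Pow(595, -1)), Mul(-65, -8))) = Add(Pow(2, 2), Mul(Mul(1138, Rational(1, 595)), 520)) = Add(4, Mul(Rational(1138, 595), 520)) = Add(4, Rational(118352, 119)) = Rational(118828, 119)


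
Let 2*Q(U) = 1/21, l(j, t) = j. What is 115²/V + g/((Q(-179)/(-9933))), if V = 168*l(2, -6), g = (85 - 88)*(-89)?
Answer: -37426577207/336 ≈ -1.1139e+8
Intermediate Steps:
Q(U) = 1/42 (Q(U) = (½)/21 = (½)*(1/21) = 1/42)
g = 267 (g = -3*(-89) = 267)
V = 336 (V = 168*2 = 336)
115²/V + g/((Q(-179)/(-9933))) = 115²/336 + 267/(((1/42)/(-9933))) = 13225*(1/336) + 267/(((1/42)*(-1/9933))) = 13225/336 + 267/(-1/417186) = 13225/336 + 267*(-417186) = 13225/336 - 111388662 = -37426577207/336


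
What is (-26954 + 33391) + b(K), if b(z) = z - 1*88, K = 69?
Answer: 6418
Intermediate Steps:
b(z) = -88 + z (b(z) = z - 88 = -88 + z)
(-26954 + 33391) + b(K) = (-26954 + 33391) + (-88 + 69) = 6437 - 19 = 6418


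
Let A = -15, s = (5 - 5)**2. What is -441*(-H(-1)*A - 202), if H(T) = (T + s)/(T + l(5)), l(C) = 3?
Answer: 184779/2 ≈ 92390.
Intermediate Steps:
s = 0 (s = 0**2 = 0)
H(T) = T/(3 + T) (H(T) = (T + 0)/(T + 3) = T/(3 + T))
-441*(-H(-1)*A - 202) = -441*(-(-1/(3 - 1))*(-15) - 202) = -441*(-(-1/2)*(-15) - 202) = -441*(-(-1*1/2)*(-15) - 202) = -441*(-(-1)*(-15)/2 - 202) = -441*(-1*15/2 - 202) = -441*(-15/2 - 202) = -441*(-419/2) = 184779/2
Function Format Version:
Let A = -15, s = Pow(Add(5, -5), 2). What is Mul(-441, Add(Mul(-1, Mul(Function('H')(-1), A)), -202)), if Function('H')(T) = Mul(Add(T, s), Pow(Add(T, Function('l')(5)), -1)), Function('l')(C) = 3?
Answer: Rational(184779, 2) ≈ 92390.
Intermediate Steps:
s = 0 (s = Pow(0, 2) = 0)
Function('H')(T) = Mul(T, Pow(Add(3, T), -1)) (Function('H')(T) = Mul(Add(T, 0), Pow(Add(T, 3), -1)) = Mul(T, Pow(Add(3, T), -1)))
Mul(-441, Add(Mul(-1, Mul(Function('H')(-1), A)), -202)) = Mul(-441, Add(Mul(-1, Mul(Mul(-1, Pow(Add(3, -1), -1)), -15)), -202)) = Mul(-441, Add(Mul(-1, Mul(Mul(-1, Pow(2, -1)), -15)), -202)) = Mul(-441, Add(Mul(-1, Mul(Mul(-1, Rational(1, 2)), -15)), -202)) = Mul(-441, Add(Mul(-1, Mul(Rational(-1, 2), -15)), -202)) = Mul(-441, Add(Mul(-1, Rational(15, 2)), -202)) = Mul(-441, Add(Rational(-15, 2), -202)) = Mul(-441, Rational(-419, 2)) = Rational(184779, 2)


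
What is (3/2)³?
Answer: 27/8 ≈ 3.3750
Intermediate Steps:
(3/2)³ = 27/8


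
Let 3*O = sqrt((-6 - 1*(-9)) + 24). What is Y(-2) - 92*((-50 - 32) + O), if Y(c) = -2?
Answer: 7542 - 92*sqrt(3) ≈ 7382.6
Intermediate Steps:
O = sqrt(3) (O = sqrt((-6 - 1*(-9)) + 24)/3 = sqrt((-6 + 9) + 24)/3 = sqrt(3 + 24)/3 = sqrt(27)/3 = (3*sqrt(3))/3 = sqrt(3) ≈ 1.7320)
Y(-2) - 92*((-50 - 32) + O) = -2 - 92*((-50 - 32) + sqrt(3)) = -2 - 92*(-82 + sqrt(3)) = -2 + (7544 - 92*sqrt(3)) = 7542 - 92*sqrt(3)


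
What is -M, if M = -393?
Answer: 393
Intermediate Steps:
-M = -1*(-393) = 393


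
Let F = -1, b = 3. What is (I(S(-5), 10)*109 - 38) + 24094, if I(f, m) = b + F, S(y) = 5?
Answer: 24274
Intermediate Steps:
I(f, m) = 2 (I(f, m) = 3 - 1 = 2)
(I(S(-5), 10)*109 - 38) + 24094 = (2*109 - 38) + 24094 = (218 - 38) + 24094 = 180 + 24094 = 24274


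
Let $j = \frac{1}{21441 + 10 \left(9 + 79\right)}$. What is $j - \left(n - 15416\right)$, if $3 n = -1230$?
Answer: $\frac{353252147}{22321} \approx 15826.0$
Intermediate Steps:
$n = -410$ ($n = \frac{1}{3} \left(-1230\right) = -410$)
$j = \frac{1}{22321}$ ($j = \frac{1}{21441 + 10 \cdot 88} = \frac{1}{21441 + 880} = \frac{1}{22321} \approx 4.4801 \cdot 10^{-5}$)
$j - \left(n - 15416\right) = \frac{1}{22321} - \left(-410 - 15416\right) = \frac{1}{22321} - -15826 = \frac{1}{22321} + 15826 = \frac{353252147}{22321}$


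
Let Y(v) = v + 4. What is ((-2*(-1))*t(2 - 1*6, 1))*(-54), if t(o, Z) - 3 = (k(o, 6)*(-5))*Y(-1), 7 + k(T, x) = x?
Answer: -1944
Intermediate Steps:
Y(v) = 4 + v
k(T, x) = -7 + x
t(o, Z) = 18 (t(o, Z) = 3 + ((-7 + 6)*(-5))*(4 - 1) = 3 - 1*(-5)*3 = 3 + 5*3 = 3 + 15 = 18)
((-2*(-1))*t(2 - 1*6, 1))*(-54) = (-2*(-1)*18)*(-54) = (2*18)*(-54) = 36*(-54) = -1944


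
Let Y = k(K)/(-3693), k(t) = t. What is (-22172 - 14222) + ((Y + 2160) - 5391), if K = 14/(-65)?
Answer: -9511783111/240045 ≈ -39625.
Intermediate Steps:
K = -14/65 (K = 14*(-1/65) = -14/65 ≈ -0.21538)
Y = 14/240045 (Y = -14/65/(-3693) = -14/65*(-1/3693) = 14/240045 ≈ 5.8322e-5)
(-22172 - 14222) + ((Y + 2160) - 5391) = (-22172 - 14222) + ((14/240045 + 2160) - 5391) = -36394 + (518497214/240045 - 5391) = -36394 - 775585381/240045 = -9511783111/240045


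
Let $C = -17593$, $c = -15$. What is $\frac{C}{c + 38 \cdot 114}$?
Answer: $- \frac{17593}{4317} \approx -4.0753$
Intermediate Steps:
$\frac{C}{c + 38 \cdot 114} = - \frac{17593}{-15 + 38 \cdot 114} = - \frac{17593}{-15 + 4332} = - \frac{17593}{4317}$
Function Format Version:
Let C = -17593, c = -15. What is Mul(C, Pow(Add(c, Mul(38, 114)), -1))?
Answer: Rational(-17593, 4317) ≈ -4.0753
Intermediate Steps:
Mul(C, Pow(Add(c, Mul(38, 114)), -1)) = Mul(-17593, Pow(Add(-15, Mul(38, 114)), -1)) = Mul(-17593, Pow(Add(-15, 4332), -1)) = Mul(-17593, Pow(4317, -1)) = Mul(-17593, Rational(1, 4317)) = Rational(-17593, 4317)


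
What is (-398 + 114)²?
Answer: 80656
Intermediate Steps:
(-398 + 114)² = (-284)² = 80656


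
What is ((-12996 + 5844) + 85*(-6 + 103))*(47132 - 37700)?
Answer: 10309176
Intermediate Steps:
((-12996 + 5844) + 85*(-6 + 103))*(47132 - 37700) = (-7152 + 85*97)*9432 = (-7152 + 8245)*9432 = 1093*9432 = 10309176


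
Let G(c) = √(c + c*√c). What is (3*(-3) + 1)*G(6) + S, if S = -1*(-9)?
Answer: 9 - 8*√(6 + 6*√6) ≈ -27.395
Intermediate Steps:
G(c) = √(c + c^(3/2))
S = 9
(3*(-3) + 1)*G(6) + S = (3*(-3) + 1)*√(6 + 6^(3/2)) + 9 = (-9 + 1)*√(6 + 6*√6) + 9 = -8*√(6 + 6*√6) + 9 = 9 - 8*√(6 + 6*√6)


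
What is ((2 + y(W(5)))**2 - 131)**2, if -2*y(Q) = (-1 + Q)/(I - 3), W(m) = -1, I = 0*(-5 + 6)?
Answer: 1331716/81 ≈ 16441.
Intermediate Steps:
I = 0 (I = 0*1 = 0)
y(Q) = -1/6 + Q/6 (y(Q) = -(-1 + Q)/(2*(0 - 3)) = -(-1 + Q)/(2*(-3)) = -(-1 + Q)*(-1)/(2*3) = -(1/3 - Q/3)/2 = -1/6 + Q/6)
((2 + y(W(5)))**2 - 131)**2 = ((2 + (-1/6 + (1/6)*(-1)))**2 - 131)**2 = ((2 + (-1/6 - 1/6))**2 - 131)**2 = ((2 - 1/3)**2 - 131)**2 = ((5/3)**2 - 131)**2 = (25/9 - 131)**2 = (-1154/9)**2 = 1331716/81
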